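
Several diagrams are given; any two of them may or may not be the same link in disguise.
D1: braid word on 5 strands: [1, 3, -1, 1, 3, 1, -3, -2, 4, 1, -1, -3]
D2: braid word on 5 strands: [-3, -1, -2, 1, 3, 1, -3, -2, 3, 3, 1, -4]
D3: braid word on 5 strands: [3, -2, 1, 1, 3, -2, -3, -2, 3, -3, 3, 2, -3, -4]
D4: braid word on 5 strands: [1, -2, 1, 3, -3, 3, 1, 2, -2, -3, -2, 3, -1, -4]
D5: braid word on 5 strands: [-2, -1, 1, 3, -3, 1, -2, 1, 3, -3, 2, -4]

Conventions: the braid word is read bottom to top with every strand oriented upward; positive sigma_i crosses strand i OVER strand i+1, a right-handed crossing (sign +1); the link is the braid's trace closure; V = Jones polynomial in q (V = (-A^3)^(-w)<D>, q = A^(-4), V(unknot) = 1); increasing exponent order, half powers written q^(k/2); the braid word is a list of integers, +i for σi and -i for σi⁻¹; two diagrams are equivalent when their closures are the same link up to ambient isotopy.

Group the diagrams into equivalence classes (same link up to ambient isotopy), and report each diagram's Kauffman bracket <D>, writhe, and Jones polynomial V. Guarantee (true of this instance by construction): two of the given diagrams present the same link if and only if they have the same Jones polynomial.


equivalence classes: {D1, D3, D5} | {D2, D4}
D1 (bracket A^-6 + A^-2 + A^2 + A^6; 12 crossings at w = +2): V = 1 + q + q^2 + q^3
V(D2) = q^-2 + 2 + q^2  (w 0, c 12, <D> = A^-8 + 2 + A^8)
V(D3) = 1 + q + q^2 + q^3  [14 crossings, <D> = A^-12 + A^-8 + A^-4 + 1, w = 0]
D4 (bracket A^-8 + 2 + A^8; 14 crossings at w = 0): V = q^-2 + 2 + q^2
V(D5) = 1 + q + q^2 + q^3  [12 crossings, <D> = A^-12 + A^-8 + A^-4 + 1, w = 0]
observation: comparing 5 Jones polynomials yields 2 groups


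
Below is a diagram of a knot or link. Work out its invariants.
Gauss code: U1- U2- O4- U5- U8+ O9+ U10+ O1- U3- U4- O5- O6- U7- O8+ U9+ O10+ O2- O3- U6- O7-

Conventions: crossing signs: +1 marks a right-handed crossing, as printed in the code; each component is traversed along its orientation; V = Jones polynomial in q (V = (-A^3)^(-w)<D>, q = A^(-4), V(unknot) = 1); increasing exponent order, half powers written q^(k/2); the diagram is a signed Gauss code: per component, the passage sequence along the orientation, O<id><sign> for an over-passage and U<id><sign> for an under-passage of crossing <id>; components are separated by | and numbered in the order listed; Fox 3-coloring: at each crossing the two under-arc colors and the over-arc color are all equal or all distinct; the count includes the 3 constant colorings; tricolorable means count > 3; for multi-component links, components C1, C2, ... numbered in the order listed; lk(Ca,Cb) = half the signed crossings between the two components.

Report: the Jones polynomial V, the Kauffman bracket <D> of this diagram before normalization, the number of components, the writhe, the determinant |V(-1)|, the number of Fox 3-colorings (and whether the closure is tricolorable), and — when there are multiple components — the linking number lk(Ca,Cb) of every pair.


V = q^-7 - 2q^-6 + 2q^-5 - 3q^-4 + 3q^-3 - 2q^-2 + 2q^-1
<D> = 2A^-8 - 2A^-4 + 3 - 3A^4 + 2A^8 - 2A^12 + A^16 (w = -4)
1 component over 10 crossings, w = -4
9 Fox colorings among 3^10, |V(-1)| = 15: tricolorable
why: w = -4 shifts under R1 moves; the (-A^3)^(4) factor cancels that in V


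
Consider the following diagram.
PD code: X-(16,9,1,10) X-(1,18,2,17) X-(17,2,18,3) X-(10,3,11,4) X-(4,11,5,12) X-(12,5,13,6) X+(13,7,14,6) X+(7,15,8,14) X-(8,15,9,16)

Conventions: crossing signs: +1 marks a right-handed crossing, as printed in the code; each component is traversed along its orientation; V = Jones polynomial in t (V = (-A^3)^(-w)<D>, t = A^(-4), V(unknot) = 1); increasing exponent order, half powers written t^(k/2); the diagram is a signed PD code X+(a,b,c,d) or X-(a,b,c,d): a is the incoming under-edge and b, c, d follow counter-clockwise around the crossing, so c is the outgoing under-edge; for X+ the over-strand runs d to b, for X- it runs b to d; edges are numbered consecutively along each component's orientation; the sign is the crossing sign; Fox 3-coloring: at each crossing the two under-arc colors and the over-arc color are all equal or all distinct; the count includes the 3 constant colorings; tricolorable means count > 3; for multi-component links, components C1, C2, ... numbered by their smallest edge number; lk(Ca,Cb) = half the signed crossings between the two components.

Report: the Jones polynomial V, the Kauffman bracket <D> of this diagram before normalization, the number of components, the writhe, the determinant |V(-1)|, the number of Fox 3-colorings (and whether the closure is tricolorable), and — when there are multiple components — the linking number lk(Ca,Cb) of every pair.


Jones polynomial: V(t) = t^(-13/2) - t^(-11/2) + t^(-9/2) - 2t^(-7/2) - t^(-3/2)
<D> = A^-9 + 2A^-1 - A^3 + A^7 - A^11; writhe -5
components 2, writhe -5 (9 crossings)
linking number lk(C1,C2) = -1
3-colorings: 9 of 3^9, det 6 — tricolorable
note: the 1 component pair carries total linking -1


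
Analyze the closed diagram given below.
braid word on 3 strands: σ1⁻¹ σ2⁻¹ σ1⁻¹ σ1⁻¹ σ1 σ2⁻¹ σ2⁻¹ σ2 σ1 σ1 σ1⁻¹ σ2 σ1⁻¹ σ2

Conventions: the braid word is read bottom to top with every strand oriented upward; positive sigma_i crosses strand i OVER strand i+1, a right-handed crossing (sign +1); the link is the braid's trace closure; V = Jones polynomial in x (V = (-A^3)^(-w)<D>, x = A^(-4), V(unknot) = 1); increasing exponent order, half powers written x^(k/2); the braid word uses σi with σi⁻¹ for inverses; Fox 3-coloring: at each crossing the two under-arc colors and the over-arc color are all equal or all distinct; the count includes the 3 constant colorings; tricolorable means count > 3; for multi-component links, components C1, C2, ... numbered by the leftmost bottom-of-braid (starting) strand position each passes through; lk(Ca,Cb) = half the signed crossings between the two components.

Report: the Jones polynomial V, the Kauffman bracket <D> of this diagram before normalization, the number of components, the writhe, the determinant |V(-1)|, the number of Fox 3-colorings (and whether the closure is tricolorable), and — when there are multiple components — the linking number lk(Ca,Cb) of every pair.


V = -x^-4 + x^-3 + x^-1
<D> = A^-2 + A^6 - A^10 (w = -2)
1 component over 14 crossings, w = -2
9 Fox colorings among 3^14, |V(-1)| = 3: tricolorable
why: |V(-1)| = 3: so tricolorable, since 3 divides 3


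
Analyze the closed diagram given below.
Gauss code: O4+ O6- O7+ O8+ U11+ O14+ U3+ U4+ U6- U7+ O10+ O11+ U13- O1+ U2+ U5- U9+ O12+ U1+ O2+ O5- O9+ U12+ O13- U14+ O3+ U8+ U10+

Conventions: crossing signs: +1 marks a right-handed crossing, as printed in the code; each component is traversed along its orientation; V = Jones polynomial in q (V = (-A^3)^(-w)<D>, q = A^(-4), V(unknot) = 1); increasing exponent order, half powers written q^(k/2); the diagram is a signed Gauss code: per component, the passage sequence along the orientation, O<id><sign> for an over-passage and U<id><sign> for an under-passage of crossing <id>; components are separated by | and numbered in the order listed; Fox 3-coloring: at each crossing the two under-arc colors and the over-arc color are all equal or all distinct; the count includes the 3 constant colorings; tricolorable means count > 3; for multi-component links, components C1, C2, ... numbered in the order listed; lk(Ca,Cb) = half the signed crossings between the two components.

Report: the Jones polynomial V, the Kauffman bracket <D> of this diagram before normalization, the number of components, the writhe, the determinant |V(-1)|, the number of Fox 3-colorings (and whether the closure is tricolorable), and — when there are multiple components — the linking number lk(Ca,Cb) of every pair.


Jones polynomial: V(q) = q^3 + 2q^5 - 2q^6 + 2q^7 - 3q^8 + 2q^9 - 2q^10 + q^11
<D> = A^-20 - 2A^-16 + 2A^-12 - 3A^-8 + 2A^-4 - 2 + 2A^4 + A^12; writhe +8
components 1, writhe +8 (14 crossings)
3-colorings: 9 of 3^14, det 15 — tricolorable
note: w = +8 (over 14 crossings) is diagram-only; (-A^3)^(-8) removes it from V


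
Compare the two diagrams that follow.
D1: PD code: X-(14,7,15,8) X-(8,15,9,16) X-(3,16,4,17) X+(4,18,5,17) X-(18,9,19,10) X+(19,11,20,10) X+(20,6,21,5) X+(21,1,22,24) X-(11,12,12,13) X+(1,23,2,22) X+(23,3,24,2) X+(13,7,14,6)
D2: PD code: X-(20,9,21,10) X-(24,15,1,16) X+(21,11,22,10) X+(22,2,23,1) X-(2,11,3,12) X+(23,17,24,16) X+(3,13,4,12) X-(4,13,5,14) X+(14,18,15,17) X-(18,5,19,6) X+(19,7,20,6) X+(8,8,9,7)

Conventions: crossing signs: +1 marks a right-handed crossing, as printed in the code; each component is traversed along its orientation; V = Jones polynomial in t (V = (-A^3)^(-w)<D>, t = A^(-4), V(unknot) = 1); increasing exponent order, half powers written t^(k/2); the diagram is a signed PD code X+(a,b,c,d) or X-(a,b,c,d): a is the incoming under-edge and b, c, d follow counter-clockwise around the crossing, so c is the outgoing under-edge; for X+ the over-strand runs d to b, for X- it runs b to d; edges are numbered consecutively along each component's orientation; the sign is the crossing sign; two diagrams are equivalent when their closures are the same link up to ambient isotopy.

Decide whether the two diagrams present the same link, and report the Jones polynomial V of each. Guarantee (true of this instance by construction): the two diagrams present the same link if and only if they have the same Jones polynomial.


equivalent: no
D1 (bracket -A^-10 + A^-6 + A^2; 12 crossings at w = +2): V = t + t^3 - t^4
V(D2) = 1  [12 crossings, <D> = A^6, w = +2]
observation: 2 values of V(t) split the 2 diagrams


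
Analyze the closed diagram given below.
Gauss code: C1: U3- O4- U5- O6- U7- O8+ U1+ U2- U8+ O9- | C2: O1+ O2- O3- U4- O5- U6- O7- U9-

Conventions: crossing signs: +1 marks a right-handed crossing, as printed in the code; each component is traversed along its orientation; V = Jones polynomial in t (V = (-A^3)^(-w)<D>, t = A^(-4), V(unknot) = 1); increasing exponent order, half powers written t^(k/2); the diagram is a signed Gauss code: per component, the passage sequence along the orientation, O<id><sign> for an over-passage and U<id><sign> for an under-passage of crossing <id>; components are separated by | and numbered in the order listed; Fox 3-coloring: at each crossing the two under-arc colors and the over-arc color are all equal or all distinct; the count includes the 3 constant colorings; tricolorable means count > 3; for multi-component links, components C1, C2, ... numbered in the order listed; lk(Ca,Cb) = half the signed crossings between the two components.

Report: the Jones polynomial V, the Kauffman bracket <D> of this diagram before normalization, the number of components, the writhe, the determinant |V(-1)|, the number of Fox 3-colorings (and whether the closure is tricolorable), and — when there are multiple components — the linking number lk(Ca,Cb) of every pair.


V = -t^(-17/2) + t^(-15/2) - t^(-13/2) + t^(-11/2) - t^(-9/2) - t^(-5/2)
<D> = A^-5 + A^3 - A^7 + A^11 - A^15 + A^19 (w = -5)
2 components over 9 crossings, w = -5
lk(C1,C2): -3
9 Fox colorings among 3^9, |V(-1)| = 6: tricolorable
why: w = -5 (over 9 crossings) is diagram-only; (-A^3)^(5) removes it from V


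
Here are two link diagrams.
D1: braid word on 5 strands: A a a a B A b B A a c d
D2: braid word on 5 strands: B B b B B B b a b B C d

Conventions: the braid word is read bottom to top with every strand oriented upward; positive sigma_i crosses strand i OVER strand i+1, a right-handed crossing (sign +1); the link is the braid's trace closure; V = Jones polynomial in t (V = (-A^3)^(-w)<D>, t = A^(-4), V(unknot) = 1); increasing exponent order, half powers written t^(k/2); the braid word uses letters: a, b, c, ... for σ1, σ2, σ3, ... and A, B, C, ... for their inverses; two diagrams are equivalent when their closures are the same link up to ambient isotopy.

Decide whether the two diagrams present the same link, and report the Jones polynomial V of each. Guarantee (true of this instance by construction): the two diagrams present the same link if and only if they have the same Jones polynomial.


same link: no
V(D1) = 1  [12 crossings, <D> = A^6, w = +2]
D2 (bracket A^-2 + A^6 - A^10; 12 crossings at w = -2): V = -t^-4 + t^-3 + t^-1
note: 2 values of V(t) split the 2 diagrams


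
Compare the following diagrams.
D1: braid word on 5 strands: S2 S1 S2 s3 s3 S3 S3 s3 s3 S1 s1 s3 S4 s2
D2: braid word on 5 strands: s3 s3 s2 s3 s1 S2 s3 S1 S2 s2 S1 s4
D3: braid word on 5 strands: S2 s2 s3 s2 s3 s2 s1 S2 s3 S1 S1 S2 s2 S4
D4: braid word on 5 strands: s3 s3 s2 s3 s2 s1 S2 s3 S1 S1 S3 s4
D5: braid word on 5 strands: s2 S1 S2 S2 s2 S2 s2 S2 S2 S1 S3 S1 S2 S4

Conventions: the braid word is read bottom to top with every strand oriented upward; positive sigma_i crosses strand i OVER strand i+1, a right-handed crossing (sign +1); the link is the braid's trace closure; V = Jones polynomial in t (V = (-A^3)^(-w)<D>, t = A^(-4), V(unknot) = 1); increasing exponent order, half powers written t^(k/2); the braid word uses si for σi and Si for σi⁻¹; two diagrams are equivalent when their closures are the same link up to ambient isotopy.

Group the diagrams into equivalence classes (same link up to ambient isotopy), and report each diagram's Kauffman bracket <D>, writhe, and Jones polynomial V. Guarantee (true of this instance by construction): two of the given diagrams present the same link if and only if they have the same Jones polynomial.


grouping into links: {D1} | {D2, D3, D4} | {D5}
V(D1) = t + t^3 - t^4  (w 0, c 14, <D> = -A^-16 + A^-12 + A^-4)
D2 (bracket A^-8 - 2A^-4 + 2 - 2A^4 + 2A^8 - A^12 + A^16; 12 crossings at w = +4): V = t^-1 - 1 + 2t - 2t^2 + 2t^3 - 2t^4 + t^5
V(D3) = t^-1 - 1 + 2t - 2t^2 + 2t^3 - 2t^4 + t^5  [14 crossings, <D> = A^-14 - 2A^-10 + 2A^-6 - 2A^-2 + 2A^2 - A^6 + A^10, w = +2]
V(D4) = t^-1 - 1 + 2t - 2t^2 + 2t^3 - 2t^4 + t^5  (w +4, c 12, <D> = A^-8 - 2A^-4 + 2 - 2A^4 + 2A^8 - A^12 + A^16)
V(D5) = t^-8 - 2t^-7 + t^-6 - 2t^-5 + 2t^-4 + t^-2  [14 crossings, <D> = A^-16 + 2A^-8 - 2A^-4 + 1 - 2A^4 + A^8, w = -8]
key observation: 3 classes among 5 diagrams; unequal V(t) rules out equality


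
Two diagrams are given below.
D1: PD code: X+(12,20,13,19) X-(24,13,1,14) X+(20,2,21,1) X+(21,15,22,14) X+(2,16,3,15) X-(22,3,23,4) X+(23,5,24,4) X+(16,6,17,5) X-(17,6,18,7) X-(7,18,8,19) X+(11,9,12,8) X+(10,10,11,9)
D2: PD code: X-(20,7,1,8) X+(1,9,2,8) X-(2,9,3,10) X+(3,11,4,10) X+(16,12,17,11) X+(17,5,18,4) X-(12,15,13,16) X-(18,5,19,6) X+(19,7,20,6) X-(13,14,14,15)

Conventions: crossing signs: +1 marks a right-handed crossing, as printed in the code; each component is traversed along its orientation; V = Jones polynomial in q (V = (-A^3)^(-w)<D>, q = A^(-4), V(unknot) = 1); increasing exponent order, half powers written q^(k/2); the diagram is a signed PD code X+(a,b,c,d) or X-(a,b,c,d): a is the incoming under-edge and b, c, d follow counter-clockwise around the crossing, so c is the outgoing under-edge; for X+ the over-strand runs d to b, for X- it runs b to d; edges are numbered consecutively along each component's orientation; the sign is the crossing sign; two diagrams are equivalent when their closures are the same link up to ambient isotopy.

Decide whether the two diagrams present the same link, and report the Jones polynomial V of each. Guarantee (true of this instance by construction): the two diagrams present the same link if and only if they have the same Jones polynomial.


equivalent: yes
D1 (bracket A^12; 12 crossings at w = +4): V = 1
V(D2) = 1  [10 crossings, <D> = 1, w = 0]
observation: from 12 to 10 crossings by R-moves: one link, two diagrams


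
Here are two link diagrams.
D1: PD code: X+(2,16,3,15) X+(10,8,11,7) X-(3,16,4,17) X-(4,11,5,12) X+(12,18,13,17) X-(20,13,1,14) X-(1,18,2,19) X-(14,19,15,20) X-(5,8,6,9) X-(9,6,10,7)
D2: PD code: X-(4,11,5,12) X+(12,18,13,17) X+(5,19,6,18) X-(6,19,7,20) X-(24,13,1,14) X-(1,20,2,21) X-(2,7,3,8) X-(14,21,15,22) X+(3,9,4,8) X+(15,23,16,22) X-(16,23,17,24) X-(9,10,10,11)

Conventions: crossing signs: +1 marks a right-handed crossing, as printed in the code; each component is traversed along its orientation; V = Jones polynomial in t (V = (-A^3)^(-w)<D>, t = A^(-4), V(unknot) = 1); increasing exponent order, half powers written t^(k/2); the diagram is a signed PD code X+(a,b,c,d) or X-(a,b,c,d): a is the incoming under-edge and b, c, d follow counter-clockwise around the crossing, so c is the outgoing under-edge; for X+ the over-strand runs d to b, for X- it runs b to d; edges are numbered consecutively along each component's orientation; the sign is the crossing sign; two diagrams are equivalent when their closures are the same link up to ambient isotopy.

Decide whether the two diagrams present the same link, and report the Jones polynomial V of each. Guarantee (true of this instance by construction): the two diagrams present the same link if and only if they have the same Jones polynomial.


same link: yes
V(D1) = 1  [10 crossings, <D> = A^-12, w = -4]
V(D2) = 1  (w -4, c 12, <D> = A^-12)
note: one V(t) for all 2 diagrams — one class (guaranteed)


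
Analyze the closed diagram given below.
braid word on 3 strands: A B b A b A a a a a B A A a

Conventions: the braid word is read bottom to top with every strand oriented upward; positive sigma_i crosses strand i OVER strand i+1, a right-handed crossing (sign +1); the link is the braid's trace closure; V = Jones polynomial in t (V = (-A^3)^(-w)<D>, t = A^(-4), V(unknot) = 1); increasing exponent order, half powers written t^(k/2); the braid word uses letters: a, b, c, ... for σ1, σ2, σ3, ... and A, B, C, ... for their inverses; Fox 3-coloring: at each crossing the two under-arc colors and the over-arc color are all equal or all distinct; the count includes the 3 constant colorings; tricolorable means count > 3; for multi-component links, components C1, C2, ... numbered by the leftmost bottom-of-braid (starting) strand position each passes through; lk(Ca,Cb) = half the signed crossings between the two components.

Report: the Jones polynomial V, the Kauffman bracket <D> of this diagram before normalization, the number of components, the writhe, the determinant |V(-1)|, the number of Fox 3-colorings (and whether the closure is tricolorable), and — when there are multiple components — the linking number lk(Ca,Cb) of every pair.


V = -t^-3 + t^-2 - t^-1 + 3 - t + t^2 - t^3
<D> = -A^-12 + A^-8 - A^-4 + 3 - A^4 + A^8 - A^12 (w = 0)
1 component over 14 crossings, w = 0
27 Fox colorings among 3^14, |V(-1)| = 9: tricolorable
why: inverse pairs cancel, leaving σ1⁻¹ σ1⁻¹ σ2 σ1 σ1 σ1 σ2⁻¹ σ1⁻¹


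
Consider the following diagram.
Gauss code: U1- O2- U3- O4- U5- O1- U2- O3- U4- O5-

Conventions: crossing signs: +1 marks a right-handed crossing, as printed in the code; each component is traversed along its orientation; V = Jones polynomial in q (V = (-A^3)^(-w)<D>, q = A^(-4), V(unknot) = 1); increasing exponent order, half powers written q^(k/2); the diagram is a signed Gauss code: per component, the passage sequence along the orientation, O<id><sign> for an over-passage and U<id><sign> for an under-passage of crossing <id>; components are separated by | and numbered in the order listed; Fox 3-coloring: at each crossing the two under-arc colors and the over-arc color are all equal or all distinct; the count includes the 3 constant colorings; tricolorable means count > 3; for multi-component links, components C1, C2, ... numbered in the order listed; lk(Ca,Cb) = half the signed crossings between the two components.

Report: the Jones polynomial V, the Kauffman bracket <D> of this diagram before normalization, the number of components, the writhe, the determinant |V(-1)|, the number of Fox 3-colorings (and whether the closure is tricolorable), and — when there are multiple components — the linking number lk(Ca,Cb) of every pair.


Jones polynomial: V(q) = -q^-7 + q^-6 - q^-5 + q^-4 + q^-2
<D> = -A^-7 - A + A^5 - A^9 + A^13; writhe -5
components 1, writhe -5 (5 crossings)
3-colorings: 3 of 3^5, det 5 — not tricolorable
note: the span of V is 5, forcing >= 5 crossings in any diagram


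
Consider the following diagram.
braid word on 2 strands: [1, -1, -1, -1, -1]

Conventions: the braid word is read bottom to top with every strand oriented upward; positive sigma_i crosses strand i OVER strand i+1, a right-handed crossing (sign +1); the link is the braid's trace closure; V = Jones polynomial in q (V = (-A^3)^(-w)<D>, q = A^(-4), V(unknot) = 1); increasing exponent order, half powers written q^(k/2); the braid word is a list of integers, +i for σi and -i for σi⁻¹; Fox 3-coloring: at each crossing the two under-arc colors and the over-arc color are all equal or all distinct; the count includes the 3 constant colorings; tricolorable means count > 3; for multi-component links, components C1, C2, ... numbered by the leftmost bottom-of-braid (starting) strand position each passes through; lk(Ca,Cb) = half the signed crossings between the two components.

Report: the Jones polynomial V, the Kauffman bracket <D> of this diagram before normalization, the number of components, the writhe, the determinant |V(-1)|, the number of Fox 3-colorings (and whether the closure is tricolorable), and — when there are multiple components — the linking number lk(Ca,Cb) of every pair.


V = -q^-4 + q^-3 + q^-1
<D> = -A^-5 - A^3 + A^7 (w = -3)
1 component over 5 crossings, w = -3
9 Fox colorings among 3^5, |V(-1)| = 3: tricolorable
why: w = -3 shifts under R1 moves; the (-A^3)^(3) factor cancels that in V


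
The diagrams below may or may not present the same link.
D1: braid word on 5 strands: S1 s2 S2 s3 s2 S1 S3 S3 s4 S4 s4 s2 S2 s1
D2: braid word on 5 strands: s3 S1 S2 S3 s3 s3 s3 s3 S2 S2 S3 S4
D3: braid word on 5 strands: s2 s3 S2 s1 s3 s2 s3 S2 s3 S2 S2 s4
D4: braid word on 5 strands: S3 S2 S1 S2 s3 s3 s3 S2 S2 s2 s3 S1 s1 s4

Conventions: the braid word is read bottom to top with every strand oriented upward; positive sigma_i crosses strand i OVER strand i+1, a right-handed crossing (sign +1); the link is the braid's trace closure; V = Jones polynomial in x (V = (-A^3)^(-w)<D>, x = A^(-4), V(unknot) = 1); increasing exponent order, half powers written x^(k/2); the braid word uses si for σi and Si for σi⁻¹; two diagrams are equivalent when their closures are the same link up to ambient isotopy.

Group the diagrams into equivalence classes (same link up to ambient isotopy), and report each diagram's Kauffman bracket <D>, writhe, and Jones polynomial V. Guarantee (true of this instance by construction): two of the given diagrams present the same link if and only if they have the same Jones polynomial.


classes: {D1} | {D2, D4} | {D3}
V(D1) = 1  [14 crossings, <D> = 1, w = 0]
V(D2) = -x^-3 + x^-2 - x^-1 + 3 - x + x^2 - x^3  [12 crossings, <D> = -A^-18 + A^-14 - A^-10 + 3A^-6 - A^-2 + A^2 - A^6, w = -2]
V(D3) = x + x^3 - x^4  [12 crossings, <D> = -A^-4 + 1 + A^8, w = +4]
V(D4) = -x^-3 + x^-2 - x^-1 + 3 - x + x^2 - x^3  [14 crossings, <D> = -A^-12 + A^-8 - A^-4 + 3 - A^4 + A^8 - A^12, w = 0]
note: V(x) takes 3 values over 4 diagrams, fixing the grouping


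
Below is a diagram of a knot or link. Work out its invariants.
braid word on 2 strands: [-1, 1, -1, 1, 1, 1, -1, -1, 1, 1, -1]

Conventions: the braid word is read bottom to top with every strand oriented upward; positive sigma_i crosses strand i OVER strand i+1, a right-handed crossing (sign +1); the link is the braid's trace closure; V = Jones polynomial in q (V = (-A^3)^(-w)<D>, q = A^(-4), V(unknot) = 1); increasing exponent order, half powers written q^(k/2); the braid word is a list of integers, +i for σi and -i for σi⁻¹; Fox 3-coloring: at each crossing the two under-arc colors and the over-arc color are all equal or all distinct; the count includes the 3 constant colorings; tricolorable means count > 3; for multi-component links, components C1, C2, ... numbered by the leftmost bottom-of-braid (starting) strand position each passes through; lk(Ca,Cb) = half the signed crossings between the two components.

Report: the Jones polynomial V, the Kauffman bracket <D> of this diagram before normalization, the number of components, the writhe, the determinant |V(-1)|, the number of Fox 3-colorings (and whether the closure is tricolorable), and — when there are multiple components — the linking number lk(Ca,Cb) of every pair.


V(q) = 1
bracket: -A^3, w = +1
1 component, writhe +1, over 11 crossings
det 1, colorings 3 of 3^11 — not tricolorable
observation: w = +1 (over 11 crossings) is diagram-only; (-A^3)^(-1) removes it from V


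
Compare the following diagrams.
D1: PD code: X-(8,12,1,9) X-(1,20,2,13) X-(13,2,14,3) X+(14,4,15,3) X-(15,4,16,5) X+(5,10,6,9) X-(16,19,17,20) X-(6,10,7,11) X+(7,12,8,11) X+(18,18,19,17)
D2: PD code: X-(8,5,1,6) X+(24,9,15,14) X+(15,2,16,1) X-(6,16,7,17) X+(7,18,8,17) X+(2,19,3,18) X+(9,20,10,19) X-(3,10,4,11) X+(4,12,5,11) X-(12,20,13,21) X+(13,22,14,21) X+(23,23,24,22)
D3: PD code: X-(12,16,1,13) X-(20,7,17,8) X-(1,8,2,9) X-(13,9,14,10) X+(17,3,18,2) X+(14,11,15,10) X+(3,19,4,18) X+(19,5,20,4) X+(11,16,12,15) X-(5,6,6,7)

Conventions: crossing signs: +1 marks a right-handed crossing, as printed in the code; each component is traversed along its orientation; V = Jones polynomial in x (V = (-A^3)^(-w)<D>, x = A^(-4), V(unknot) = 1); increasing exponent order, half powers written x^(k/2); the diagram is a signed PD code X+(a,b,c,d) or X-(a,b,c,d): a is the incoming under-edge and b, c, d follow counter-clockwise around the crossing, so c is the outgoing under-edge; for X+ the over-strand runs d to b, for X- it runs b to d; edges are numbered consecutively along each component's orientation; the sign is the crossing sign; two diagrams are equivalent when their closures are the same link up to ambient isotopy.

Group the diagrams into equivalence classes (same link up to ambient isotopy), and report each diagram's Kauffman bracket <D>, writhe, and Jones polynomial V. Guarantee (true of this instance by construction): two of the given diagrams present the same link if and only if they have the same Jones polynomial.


grouping into links: {D1} | {D2} | {D3}
V(D1) = x^-3 + x^-2 + x^-1 + 1  (w -2, c 10, <D> = A^-6 + A^-2 + A^2 + A^6)
V(D2) = x + 2x^3 + x^5  [12 crossings, <D> = A^-8 + 2 + A^8, w = +4]
D3 (bracket A^-12 + A^-8 + A^-4 + 1; 10 crossings at w = 0): V = 1 + x + x^2 + x^3
why: V(x) takes 3 values over 3 diagrams, fixing the grouping


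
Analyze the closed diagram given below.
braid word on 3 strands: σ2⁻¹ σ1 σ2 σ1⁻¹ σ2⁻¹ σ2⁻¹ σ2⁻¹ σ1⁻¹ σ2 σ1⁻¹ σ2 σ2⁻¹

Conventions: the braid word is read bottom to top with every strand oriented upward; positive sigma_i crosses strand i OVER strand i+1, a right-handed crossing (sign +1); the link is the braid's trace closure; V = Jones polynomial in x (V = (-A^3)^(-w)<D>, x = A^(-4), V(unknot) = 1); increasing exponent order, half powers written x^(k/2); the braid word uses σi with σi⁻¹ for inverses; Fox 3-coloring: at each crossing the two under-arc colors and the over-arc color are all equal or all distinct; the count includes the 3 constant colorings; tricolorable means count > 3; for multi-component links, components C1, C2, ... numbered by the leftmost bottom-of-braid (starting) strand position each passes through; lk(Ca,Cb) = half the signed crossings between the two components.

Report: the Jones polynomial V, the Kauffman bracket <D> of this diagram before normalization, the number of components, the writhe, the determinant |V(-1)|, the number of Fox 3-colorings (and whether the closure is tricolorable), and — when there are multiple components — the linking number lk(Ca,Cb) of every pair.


V(x) = x^-7 - 2x^-6 + 2x^-5 - 3x^-4 + 3x^-3 - 2x^-2 + 2x^-1
bracket: 2A^-8 - 2A^-4 + 3 - 3A^4 + 2A^8 - 2A^12 + A^16, w = -4
1 component, writhe -4, over 12 crossings
det 15, colorings 9 of 3^12 — tricolorable
observation: V spans 6 powers of x: at least 6 crossings in any diagram


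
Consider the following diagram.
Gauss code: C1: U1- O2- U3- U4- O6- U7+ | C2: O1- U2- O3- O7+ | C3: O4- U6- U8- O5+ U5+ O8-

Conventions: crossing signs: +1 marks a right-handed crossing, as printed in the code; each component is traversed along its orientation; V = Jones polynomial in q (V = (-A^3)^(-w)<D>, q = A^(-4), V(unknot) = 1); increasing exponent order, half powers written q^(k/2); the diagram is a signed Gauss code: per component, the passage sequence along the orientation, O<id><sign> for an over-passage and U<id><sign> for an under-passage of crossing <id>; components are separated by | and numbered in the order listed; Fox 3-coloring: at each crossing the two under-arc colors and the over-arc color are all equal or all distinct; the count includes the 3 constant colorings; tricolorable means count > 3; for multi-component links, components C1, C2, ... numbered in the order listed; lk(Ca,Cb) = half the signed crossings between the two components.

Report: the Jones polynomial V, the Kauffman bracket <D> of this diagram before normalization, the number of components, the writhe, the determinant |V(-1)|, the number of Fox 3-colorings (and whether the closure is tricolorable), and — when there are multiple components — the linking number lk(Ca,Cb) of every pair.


V = q^-5 + 2q^-3 + q^-1
<D> = A^-8 + 2 + A^8 (w = -4)
3 components over 8 crossings, w = -4
lk(C1,C2): -1
lk(C1,C3) = -1
linking number lk(C2,C3) = 0
3 Fox colorings among 3^8, |V(-1)| = 4: not tricolorable
why: det 4 = |V(-1)|; not divisible by 3, so not tricolorable


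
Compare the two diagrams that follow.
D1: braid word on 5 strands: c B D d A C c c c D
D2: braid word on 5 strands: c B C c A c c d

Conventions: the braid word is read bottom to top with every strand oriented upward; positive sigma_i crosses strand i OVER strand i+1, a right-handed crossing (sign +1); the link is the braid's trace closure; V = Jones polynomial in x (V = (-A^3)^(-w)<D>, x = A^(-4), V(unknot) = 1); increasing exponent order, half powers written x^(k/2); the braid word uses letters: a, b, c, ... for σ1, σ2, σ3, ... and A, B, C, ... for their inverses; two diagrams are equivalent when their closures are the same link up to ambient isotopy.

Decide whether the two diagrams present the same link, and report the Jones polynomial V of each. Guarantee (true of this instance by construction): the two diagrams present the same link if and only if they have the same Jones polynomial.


same link: yes
V(D1) = x + x^3 - x^4  [10 crossings, <D> = -A^-16 + A^-12 + A^-4, w = 0]
V(D2) = x + x^3 - x^4  [8 crossings, <D> = -A^-10 + A^-6 + A^2, w = +2]
insight: one V(x) for all 2 diagrams — one class (guaranteed)


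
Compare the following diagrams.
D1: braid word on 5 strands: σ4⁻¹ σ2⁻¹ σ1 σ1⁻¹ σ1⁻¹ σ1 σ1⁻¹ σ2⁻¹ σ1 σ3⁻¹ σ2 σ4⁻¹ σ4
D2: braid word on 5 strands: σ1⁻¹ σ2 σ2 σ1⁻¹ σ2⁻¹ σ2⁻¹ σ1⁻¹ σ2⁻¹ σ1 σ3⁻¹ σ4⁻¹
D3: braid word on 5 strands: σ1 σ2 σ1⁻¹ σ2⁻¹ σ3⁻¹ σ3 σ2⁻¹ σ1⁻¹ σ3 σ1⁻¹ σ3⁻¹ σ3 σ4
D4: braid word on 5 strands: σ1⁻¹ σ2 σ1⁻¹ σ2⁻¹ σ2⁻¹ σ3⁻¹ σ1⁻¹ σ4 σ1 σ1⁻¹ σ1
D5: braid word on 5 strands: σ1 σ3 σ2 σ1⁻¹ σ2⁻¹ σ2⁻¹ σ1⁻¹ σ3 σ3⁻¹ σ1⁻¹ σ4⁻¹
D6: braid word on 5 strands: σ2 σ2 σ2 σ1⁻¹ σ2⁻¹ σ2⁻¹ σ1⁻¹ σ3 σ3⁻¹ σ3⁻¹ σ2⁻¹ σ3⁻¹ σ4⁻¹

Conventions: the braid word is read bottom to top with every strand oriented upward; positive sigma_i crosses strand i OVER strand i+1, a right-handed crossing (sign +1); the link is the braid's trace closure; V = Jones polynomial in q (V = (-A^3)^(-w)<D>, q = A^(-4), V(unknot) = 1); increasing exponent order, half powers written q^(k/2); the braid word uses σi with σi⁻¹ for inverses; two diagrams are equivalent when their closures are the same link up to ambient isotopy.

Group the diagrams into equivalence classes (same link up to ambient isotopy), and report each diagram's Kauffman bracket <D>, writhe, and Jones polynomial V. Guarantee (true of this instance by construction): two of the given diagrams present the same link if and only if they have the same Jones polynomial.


classes: {D1} | {D2, D3, D4, D5, D6}
V(D1) = -q^(-1/2) - q^(1/2)  [13 crossings, <D> = A^-11 + A^-7, w = -3]
V(D2) = -q^(-9/2) - q^(-5/2) + q^(-3/2) - q^(-1/2)  [11 crossings, <D> = A^-13 - A^-9 + A^-5 + A^3, w = -5]
V(D3) = -q^(-9/2) - q^(-5/2) + q^(-3/2) - q^(-1/2)  (w -1, c 13, <D> = A^-1 - A^3 + A^7 + A^15)
D4 (bracket A^-7 - A^-3 + A + A^9; 11 crossings at w = -3): V = -q^(-9/2) - q^(-5/2) + q^(-3/2) - q^(-1/2)
D5 (bracket A^-7 - A^-3 + A + A^9; 11 crossings at w = -3): V = -q^(-9/2) - q^(-5/2) + q^(-3/2) - q^(-1/2)
V(D6) = -q^(-9/2) - q^(-5/2) + q^(-3/2) - q^(-1/2)  [13 crossings, <D> = A^-13 - A^-9 + A^-5 + A^3, w = -5]
note: comparing 6 Jones polynomials yields 2 groups


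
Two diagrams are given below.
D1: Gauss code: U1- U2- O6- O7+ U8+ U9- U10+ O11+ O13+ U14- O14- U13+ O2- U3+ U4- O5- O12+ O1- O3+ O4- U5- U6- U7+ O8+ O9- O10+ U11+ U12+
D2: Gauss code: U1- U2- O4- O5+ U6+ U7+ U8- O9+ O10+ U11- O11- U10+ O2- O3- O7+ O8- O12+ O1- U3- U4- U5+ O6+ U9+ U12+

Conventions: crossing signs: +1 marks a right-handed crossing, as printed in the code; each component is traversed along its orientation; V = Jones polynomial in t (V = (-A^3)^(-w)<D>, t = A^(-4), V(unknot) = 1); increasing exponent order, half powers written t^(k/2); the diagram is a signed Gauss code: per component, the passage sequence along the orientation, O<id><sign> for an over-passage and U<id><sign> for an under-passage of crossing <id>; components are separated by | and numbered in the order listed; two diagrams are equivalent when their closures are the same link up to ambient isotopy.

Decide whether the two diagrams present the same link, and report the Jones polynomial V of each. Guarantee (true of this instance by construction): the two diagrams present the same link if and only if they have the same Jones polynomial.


equivalent: yes
D1 (bracket 1; 14 crossings at w = 0): V = 1
D2 (bracket 1; 12 crossings at w = 0): V = 1
key observation: all 2 diagrams share one V(t), hence one class


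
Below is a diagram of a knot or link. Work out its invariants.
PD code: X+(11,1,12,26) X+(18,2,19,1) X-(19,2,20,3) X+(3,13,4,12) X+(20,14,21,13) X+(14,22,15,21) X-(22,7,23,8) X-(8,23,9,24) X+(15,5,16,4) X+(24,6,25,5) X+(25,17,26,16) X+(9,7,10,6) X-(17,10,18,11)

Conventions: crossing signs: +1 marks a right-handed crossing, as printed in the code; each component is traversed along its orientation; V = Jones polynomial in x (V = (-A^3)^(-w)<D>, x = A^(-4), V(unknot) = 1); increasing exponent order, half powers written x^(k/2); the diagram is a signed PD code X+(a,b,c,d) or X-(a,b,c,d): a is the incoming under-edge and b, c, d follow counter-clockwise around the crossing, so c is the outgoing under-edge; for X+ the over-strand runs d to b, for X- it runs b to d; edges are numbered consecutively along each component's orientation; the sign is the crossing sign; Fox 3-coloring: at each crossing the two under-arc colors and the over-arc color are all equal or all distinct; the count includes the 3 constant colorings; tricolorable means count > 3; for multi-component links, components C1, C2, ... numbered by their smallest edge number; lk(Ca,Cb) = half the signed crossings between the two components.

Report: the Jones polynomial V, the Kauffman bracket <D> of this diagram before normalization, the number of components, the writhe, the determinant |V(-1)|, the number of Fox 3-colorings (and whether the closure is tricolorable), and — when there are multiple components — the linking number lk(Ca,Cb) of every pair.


Jones polynomial: V(x) = 2x - 2x^2 + 3x^3 - 3x^4 + 2x^5 - 2x^6 + x^7
<D> = -A^-13 + 2A^-9 - 2A^-5 + 3A^-1 - 3A^3 + 2A^7 - 2A^11; writhe +5
components 1, writhe +5 (13 crossings)
3-colorings: 9 of 3^13, det 15 — tricolorable
note: w = +5 (over 13 crossings) is diagram-only; (-A^3)^(-5) removes it from V


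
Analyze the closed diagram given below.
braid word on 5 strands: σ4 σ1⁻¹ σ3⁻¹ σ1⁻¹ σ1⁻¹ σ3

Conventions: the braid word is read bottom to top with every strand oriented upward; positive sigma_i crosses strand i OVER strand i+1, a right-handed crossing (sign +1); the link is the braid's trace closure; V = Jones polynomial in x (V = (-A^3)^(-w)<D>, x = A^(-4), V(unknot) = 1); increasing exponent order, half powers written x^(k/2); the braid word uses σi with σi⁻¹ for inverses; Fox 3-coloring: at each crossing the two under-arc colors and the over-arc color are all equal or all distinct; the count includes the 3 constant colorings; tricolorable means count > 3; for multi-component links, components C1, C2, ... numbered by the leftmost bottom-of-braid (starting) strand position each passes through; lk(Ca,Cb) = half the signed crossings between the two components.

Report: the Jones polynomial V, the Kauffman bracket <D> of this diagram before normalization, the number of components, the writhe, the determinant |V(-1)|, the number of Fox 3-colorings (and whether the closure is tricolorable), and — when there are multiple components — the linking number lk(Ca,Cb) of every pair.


V = -x^-5 - x^-4 + x^-3 + 2x^-2 + 2x^-1 + 1
<D> = A^-6 + 2A^-2 + 2A^2 + A^6 - A^10 - A^14 (w = -2)
3 components over 6 crossings, w = -2
lk(C1,C2): 0
lk(C1,C3) = 0
linking number lk(C2,C3) = 0
81 Fox colorings among 3^6, |V(-1)| = 0: tricolorable
why: the span of V is 5, within the link bound 6 + 3 - 1


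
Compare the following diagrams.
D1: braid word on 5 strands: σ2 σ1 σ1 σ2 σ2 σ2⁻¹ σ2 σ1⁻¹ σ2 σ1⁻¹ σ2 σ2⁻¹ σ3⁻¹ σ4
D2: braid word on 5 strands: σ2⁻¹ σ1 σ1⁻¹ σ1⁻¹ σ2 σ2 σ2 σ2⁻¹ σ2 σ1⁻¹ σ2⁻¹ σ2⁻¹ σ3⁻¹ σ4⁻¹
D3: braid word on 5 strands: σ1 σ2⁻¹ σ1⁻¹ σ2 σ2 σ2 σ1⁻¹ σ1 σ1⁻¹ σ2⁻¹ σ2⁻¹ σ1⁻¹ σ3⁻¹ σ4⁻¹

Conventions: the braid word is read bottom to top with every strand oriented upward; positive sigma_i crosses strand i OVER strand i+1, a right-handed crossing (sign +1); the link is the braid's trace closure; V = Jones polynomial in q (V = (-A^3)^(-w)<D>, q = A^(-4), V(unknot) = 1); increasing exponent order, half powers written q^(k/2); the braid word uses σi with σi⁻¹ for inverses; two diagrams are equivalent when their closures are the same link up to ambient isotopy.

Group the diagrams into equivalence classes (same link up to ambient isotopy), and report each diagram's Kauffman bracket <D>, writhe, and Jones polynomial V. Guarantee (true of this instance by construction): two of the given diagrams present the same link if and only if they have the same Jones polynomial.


grouping into links: {D1} | {D2, D3}
V(D1) = 2q - 2q^2 + 3q^3 - 3q^4 + 2q^5 - 2q^6 + q^7  (w +4, c 14, <D> = A^-16 - 2A^-12 + 2A^-8 - 3A^-4 + 3 - 2A^4 + 2A^8)
V(D2) = -q^-5 + q^-4 - q^-3 + 2q^-2 - q^-1 + 2 - q  (w -4, c 14, <D> = -A^-16 + 2A^-12 - A^-8 + 2A^-4 - 1 + A^4 - A^8)
D3 (bracket -A^-16 + 2A^-12 - A^-8 + 2A^-4 - 1 + A^4 - A^8; 14 crossings at w = -4): V = -q^-5 + q^-4 - q^-3 + 2q^-2 - q^-1 + 2 - q
why: 2 classes among 3 diagrams; unequal V(q) rules out equality


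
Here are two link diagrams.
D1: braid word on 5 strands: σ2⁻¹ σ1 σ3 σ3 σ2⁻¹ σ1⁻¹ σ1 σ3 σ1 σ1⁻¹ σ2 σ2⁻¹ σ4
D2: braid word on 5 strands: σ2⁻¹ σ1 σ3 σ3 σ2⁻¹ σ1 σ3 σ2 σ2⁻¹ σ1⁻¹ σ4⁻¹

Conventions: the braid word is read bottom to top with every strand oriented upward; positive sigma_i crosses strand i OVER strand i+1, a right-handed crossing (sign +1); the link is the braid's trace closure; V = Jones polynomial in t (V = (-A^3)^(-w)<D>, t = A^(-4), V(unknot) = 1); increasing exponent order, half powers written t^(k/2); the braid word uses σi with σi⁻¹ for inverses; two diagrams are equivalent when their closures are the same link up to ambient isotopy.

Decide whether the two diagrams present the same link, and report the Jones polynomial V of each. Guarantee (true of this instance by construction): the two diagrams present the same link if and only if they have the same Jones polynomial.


same link: yes
V(D1) = -t^(-3/2) + t^(-1/2) - 2t^(1/2) + t^(3/2) - 2t^(5/2) + t^(7/2)  [13 crossings, <D> = -A^-5 + 2A^-1 - A^3 + 2A^7 - A^11 + A^15, w = +3]
D2 (bracket -A^-11 + 2A^-7 - A^-3 + 2A - A^5 + A^9; 11 crossings at w = +1): V = -t^(-3/2) + t^(-1/2) - 2t^(1/2) + t^(3/2) - 2t^(5/2) + t^(7/2)
note: one V(t) for all 2 diagrams — one class (guaranteed)
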